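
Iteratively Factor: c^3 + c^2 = (c + 1)*(c^2) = c*(c + 1)*(c)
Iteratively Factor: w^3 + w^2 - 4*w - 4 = (w + 1)*(w^2 - 4) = (w - 2)*(w + 1)*(w + 2)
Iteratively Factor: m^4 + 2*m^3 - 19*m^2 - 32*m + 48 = (m - 1)*(m^3 + 3*m^2 - 16*m - 48) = (m - 1)*(m + 3)*(m^2 - 16) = (m - 4)*(m - 1)*(m + 3)*(m + 4)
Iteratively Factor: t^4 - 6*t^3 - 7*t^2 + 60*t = (t)*(t^3 - 6*t^2 - 7*t + 60) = t*(t - 4)*(t^2 - 2*t - 15) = t*(t - 5)*(t - 4)*(t + 3)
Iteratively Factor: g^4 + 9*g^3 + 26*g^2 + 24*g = (g + 2)*(g^3 + 7*g^2 + 12*g) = (g + 2)*(g + 3)*(g^2 + 4*g) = (g + 2)*(g + 3)*(g + 4)*(g)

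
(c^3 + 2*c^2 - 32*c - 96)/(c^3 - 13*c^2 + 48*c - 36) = (c^2 + 8*c + 16)/(c^2 - 7*c + 6)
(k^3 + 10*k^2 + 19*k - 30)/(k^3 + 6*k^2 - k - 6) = (k + 5)/(k + 1)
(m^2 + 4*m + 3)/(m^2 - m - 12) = (m + 1)/(m - 4)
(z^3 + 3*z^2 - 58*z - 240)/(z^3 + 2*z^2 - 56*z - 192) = (z + 5)/(z + 4)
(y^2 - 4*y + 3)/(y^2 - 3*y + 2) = (y - 3)/(y - 2)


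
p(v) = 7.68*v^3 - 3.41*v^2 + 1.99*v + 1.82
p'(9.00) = 1806.85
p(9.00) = 5342.24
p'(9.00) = 1806.85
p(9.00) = 5342.24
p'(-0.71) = 18.45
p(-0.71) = -4.06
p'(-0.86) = 24.90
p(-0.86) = -7.30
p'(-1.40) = 56.70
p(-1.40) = -28.72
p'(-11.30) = 3021.03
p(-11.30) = -11537.54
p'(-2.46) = 158.20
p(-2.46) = -138.04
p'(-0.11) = 3.02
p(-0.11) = 1.55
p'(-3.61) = 326.87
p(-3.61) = -411.12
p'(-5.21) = 662.92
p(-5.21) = -1187.22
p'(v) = 23.04*v^2 - 6.82*v + 1.99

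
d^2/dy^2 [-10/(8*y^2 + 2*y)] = 10*(4*y*(4*y + 1) - (8*y + 1)^2)/(y^3*(4*y + 1)^3)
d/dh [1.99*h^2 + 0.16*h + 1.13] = 3.98*h + 0.16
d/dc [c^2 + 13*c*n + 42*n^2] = 2*c + 13*n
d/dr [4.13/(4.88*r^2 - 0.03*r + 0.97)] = (0.1239 - 40.3088*r)/(4.88*r^2 - 0.03*r + 0.97)^2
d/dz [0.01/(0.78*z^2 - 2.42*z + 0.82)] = (0.0242 - 0.0156*z)/(0.78*z^2 - 2.42*z + 0.82)^2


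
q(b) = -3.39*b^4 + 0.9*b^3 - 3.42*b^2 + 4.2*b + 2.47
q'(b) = -13.56*b^3 + 2.7*b^2 - 6.84*b + 4.2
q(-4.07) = -1062.16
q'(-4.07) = 990.97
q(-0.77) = -4.39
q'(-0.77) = 17.26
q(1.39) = -8.54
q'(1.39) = -36.51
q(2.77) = -192.59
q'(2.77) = -282.23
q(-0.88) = -6.52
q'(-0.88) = 21.55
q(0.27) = 3.35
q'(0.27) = 2.28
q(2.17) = -70.49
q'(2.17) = -136.49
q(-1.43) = -27.34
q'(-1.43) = 59.15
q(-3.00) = -339.80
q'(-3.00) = 415.14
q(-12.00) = -72390.65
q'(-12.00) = 23906.76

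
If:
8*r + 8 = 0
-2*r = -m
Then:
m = -2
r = -1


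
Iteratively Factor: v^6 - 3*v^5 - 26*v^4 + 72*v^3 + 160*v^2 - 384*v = (v - 4)*(v^5 + v^4 - 22*v^3 - 16*v^2 + 96*v) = (v - 4)^2*(v^4 + 5*v^3 - 2*v^2 - 24*v) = (v - 4)^2*(v - 2)*(v^3 + 7*v^2 + 12*v) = (v - 4)^2*(v - 2)*(v + 3)*(v^2 + 4*v) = v*(v - 4)^2*(v - 2)*(v + 3)*(v + 4)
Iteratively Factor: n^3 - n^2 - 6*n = (n)*(n^2 - n - 6) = n*(n - 3)*(n + 2)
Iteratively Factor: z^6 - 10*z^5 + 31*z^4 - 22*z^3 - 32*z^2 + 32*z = (z)*(z^5 - 10*z^4 + 31*z^3 - 22*z^2 - 32*z + 32) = z*(z - 1)*(z^4 - 9*z^3 + 22*z^2 - 32) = z*(z - 4)*(z - 1)*(z^3 - 5*z^2 + 2*z + 8) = z*(z - 4)*(z - 2)*(z - 1)*(z^2 - 3*z - 4) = z*(z - 4)^2*(z - 2)*(z - 1)*(z + 1)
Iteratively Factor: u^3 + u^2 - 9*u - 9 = (u + 3)*(u^2 - 2*u - 3) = (u + 1)*(u + 3)*(u - 3)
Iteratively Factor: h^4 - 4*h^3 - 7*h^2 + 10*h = (h - 5)*(h^3 + h^2 - 2*h) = (h - 5)*(h - 1)*(h^2 + 2*h) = h*(h - 5)*(h - 1)*(h + 2)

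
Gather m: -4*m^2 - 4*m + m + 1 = -4*m^2 - 3*m + 1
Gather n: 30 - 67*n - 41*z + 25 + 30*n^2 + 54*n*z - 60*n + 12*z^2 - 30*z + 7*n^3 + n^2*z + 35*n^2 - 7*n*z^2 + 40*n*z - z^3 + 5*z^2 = 7*n^3 + n^2*(z + 65) + n*(-7*z^2 + 94*z - 127) - z^3 + 17*z^2 - 71*z + 55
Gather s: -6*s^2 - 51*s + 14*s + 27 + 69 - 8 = -6*s^2 - 37*s + 88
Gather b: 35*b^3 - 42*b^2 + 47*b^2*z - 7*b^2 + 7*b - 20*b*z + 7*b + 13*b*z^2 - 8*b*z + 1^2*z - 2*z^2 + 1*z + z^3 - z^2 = 35*b^3 + b^2*(47*z - 49) + b*(13*z^2 - 28*z + 14) + z^3 - 3*z^2 + 2*z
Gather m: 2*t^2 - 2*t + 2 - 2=2*t^2 - 2*t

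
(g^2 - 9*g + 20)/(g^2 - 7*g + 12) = (g - 5)/(g - 3)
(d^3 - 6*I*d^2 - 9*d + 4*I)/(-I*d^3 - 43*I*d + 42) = (I*d^3 + 6*d^2 - 9*I*d - 4)/(d^3 + 43*d + 42*I)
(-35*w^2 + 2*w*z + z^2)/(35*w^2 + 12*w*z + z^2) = (-5*w + z)/(5*w + z)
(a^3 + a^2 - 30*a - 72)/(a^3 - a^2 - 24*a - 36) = (a + 4)/(a + 2)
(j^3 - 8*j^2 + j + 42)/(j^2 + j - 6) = (j^3 - 8*j^2 + j + 42)/(j^2 + j - 6)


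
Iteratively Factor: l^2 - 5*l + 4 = (l - 1)*(l - 4)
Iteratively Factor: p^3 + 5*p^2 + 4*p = (p + 1)*(p^2 + 4*p) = p*(p + 1)*(p + 4)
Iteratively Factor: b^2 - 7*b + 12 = (b - 4)*(b - 3)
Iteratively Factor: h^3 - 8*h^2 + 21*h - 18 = (h - 3)*(h^2 - 5*h + 6) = (h - 3)^2*(h - 2)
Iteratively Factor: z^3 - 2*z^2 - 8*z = (z)*(z^2 - 2*z - 8) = z*(z + 2)*(z - 4)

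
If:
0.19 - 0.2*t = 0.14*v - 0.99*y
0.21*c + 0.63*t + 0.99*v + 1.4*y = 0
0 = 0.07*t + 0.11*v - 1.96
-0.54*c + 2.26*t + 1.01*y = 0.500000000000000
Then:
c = -84.56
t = -20.02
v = 30.56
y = 0.08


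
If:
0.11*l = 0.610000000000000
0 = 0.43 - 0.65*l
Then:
No Solution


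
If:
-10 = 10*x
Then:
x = -1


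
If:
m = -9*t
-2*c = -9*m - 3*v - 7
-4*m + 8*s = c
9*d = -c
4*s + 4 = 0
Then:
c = 12*v/17 - 44/17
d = 44/153 - 4*v/51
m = -3*v/17 - 23/17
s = -1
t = v/51 + 23/153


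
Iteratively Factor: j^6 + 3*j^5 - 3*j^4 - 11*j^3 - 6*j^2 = (j)*(j^5 + 3*j^4 - 3*j^3 - 11*j^2 - 6*j) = j^2*(j^4 + 3*j^3 - 3*j^2 - 11*j - 6) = j^2*(j - 2)*(j^3 + 5*j^2 + 7*j + 3) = j^2*(j - 2)*(j + 3)*(j^2 + 2*j + 1) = j^2*(j - 2)*(j + 1)*(j + 3)*(j + 1)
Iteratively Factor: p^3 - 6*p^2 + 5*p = (p)*(p^2 - 6*p + 5) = p*(p - 1)*(p - 5)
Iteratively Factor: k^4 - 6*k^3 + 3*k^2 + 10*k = (k + 1)*(k^3 - 7*k^2 + 10*k) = k*(k + 1)*(k^2 - 7*k + 10) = k*(k - 2)*(k + 1)*(k - 5)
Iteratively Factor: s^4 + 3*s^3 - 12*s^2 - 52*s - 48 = (s - 4)*(s^3 + 7*s^2 + 16*s + 12) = (s - 4)*(s + 2)*(s^2 + 5*s + 6) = (s - 4)*(s + 2)^2*(s + 3)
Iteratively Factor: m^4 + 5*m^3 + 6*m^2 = (m + 2)*(m^3 + 3*m^2) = (m + 2)*(m + 3)*(m^2) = m*(m + 2)*(m + 3)*(m)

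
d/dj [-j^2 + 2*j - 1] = 2 - 2*j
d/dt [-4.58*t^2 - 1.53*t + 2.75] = -9.16*t - 1.53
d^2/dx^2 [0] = 0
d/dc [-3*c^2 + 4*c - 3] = 4 - 6*c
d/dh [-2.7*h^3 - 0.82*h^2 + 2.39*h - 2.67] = -8.1*h^2 - 1.64*h + 2.39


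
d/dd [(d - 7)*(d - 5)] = 2*d - 12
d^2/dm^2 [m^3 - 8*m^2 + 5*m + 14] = 6*m - 16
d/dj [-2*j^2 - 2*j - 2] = -4*j - 2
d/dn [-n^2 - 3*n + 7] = -2*n - 3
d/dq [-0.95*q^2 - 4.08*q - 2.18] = -1.9*q - 4.08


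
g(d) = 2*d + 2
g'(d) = 2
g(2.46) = 6.92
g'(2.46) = 2.00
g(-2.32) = -2.64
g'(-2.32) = 2.00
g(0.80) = 3.60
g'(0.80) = 2.00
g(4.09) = 10.18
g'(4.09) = 2.00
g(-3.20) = -4.40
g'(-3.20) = 2.00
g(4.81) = 11.62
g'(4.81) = 2.00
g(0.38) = 2.76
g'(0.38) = 2.00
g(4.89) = 11.78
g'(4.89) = 2.00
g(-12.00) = -22.00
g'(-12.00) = 2.00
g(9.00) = 20.00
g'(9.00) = 2.00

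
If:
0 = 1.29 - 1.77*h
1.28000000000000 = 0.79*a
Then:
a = 1.62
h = 0.73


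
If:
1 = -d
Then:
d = -1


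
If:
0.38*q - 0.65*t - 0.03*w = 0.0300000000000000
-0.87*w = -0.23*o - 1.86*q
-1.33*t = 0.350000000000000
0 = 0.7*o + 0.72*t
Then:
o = 0.27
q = -0.44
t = -0.26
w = -0.87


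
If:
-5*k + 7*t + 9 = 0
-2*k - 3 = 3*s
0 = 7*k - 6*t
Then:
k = -54/19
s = 17/19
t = -63/19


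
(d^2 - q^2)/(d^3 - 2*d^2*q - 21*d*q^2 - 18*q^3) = (-d + q)/(-d^2 + 3*d*q + 18*q^2)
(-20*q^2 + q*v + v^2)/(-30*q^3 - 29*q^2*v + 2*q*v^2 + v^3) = (20*q^2 - q*v - v^2)/(30*q^3 + 29*q^2*v - 2*q*v^2 - v^3)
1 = 1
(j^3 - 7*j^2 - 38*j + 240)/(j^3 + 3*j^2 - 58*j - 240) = (j - 5)/(j + 5)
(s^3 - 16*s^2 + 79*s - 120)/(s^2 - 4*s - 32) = (s^2 - 8*s + 15)/(s + 4)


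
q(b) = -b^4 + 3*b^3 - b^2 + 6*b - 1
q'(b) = -4*b^3 + 9*b^2 - 2*b + 6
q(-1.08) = -13.79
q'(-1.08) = 23.70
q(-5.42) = -1403.53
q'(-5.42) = 918.11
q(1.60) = 11.77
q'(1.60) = 9.46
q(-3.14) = -219.79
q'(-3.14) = 224.85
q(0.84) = 4.61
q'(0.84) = 8.30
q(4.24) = -88.06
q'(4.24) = -145.58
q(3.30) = -2.87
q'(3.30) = -46.34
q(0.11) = -0.35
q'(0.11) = 5.88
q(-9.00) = -8884.00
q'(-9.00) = 3669.00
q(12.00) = -15625.00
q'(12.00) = -5634.00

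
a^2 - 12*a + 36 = (a - 6)^2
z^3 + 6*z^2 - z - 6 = (z - 1)*(z + 1)*(z + 6)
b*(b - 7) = b^2 - 7*b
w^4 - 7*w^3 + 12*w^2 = w^2*(w - 4)*(w - 3)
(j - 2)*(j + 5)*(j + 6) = j^3 + 9*j^2 + 8*j - 60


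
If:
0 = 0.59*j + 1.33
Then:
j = -2.25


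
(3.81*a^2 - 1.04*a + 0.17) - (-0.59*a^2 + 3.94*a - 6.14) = 4.4*a^2 - 4.98*a + 6.31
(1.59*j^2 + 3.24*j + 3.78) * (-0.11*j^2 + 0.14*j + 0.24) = -0.1749*j^4 - 0.1338*j^3 + 0.4194*j^2 + 1.3068*j + 0.9072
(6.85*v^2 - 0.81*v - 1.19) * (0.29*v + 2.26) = 1.9865*v^3 + 15.2461*v^2 - 2.1757*v - 2.6894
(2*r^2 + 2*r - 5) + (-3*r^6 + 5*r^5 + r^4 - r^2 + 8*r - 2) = -3*r^6 + 5*r^5 + r^4 + r^2 + 10*r - 7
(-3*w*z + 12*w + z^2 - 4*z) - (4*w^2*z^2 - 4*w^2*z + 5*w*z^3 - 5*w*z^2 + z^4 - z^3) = -4*w^2*z^2 + 4*w^2*z - 5*w*z^3 + 5*w*z^2 - 3*w*z + 12*w - z^4 + z^3 + z^2 - 4*z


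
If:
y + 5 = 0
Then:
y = -5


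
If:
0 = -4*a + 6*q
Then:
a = 3*q/2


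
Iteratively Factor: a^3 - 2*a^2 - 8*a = (a - 4)*(a^2 + 2*a) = a*(a - 4)*(a + 2)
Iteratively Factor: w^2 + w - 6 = (w + 3)*(w - 2)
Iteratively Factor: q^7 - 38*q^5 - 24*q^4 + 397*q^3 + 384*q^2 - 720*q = (q - 1)*(q^6 + q^5 - 37*q^4 - 61*q^3 + 336*q^2 + 720*q) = q*(q - 1)*(q^5 + q^4 - 37*q^3 - 61*q^2 + 336*q + 720) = q*(q - 1)*(q + 3)*(q^4 - 2*q^3 - 31*q^2 + 32*q + 240) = q*(q - 5)*(q - 1)*(q + 3)*(q^3 + 3*q^2 - 16*q - 48) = q*(q - 5)*(q - 1)*(q + 3)^2*(q^2 - 16) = q*(q - 5)*(q - 4)*(q - 1)*(q + 3)^2*(q + 4)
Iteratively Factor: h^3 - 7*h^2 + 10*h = (h - 5)*(h^2 - 2*h) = h*(h - 5)*(h - 2)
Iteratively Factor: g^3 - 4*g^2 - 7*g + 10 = (g - 1)*(g^2 - 3*g - 10) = (g - 1)*(g + 2)*(g - 5)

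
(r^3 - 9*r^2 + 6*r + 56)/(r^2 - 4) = (r^2 - 11*r + 28)/(r - 2)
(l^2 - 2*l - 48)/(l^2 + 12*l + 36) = (l - 8)/(l + 6)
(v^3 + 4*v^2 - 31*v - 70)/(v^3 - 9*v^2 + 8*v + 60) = (v + 7)/(v - 6)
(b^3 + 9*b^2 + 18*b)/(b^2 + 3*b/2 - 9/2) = 2*b*(b + 6)/(2*b - 3)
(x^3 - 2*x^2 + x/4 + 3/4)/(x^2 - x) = x - 1 - 3/(4*x)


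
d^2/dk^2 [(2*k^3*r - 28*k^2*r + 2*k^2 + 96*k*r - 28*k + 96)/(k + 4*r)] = 4*(k^3*r + 12*k^2*r^2 + 48*k*r^3 - 224*r^3 - 176*r^2 + 56*r + 48)/(k^3 + 12*k^2*r + 48*k*r^2 + 64*r^3)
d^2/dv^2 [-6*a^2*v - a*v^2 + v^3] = -2*a + 6*v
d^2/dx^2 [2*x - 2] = 0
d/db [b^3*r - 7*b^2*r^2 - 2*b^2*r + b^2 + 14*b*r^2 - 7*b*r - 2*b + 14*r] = 3*b^2*r - 14*b*r^2 - 4*b*r + 2*b + 14*r^2 - 7*r - 2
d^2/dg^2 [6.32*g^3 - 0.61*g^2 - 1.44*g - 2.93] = 37.92*g - 1.22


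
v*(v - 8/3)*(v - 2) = v^3 - 14*v^2/3 + 16*v/3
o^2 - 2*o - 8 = (o - 4)*(o + 2)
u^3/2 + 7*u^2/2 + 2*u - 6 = (u/2 + 1)*(u - 1)*(u + 6)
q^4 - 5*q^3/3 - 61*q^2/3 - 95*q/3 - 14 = (q - 6)*(q + 1)^2*(q + 7/3)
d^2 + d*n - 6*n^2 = (d - 2*n)*(d + 3*n)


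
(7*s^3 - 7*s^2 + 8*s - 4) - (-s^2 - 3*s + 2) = 7*s^3 - 6*s^2 + 11*s - 6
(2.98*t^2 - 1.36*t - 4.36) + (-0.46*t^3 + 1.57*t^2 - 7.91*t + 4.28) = -0.46*t^3 + 4.55*t^2 - 9.27*t - 0.0800000000000001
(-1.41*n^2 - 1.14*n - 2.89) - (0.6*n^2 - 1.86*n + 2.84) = -2.01*n^2 + 0.72*n - 5.73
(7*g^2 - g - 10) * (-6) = -42*g^2 + 6*g + 60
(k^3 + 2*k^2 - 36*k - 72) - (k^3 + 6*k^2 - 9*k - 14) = -4*k^2 - 27*k - 58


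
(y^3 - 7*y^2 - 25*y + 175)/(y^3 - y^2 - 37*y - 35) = (y - 5)/(y + 1)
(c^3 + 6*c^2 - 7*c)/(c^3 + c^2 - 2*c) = (c + 7)/(c + 2)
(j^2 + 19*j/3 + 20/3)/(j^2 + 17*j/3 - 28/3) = (3*j^2 + 19*j + 20)/(3*j^2 + 17*j - 28)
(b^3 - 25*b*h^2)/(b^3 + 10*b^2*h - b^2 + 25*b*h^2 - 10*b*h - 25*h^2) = b*(b - 5*h)/(b^2 + 5*b*h - b - 5*h)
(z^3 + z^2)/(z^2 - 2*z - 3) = z^2/(z - 3)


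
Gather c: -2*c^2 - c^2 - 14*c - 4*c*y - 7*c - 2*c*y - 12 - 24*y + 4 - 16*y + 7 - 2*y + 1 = -3*c^2 + c*(-6*y - 21) - 42*y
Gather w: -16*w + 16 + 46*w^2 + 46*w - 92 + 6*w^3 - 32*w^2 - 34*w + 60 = 6*w^3 + 14*w^2 - 4*w - 16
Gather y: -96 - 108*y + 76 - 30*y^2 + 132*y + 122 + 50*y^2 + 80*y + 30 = 20*y^2 + 104*y + 132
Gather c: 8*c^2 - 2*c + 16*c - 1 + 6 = 8*c^2 + 14*c + 5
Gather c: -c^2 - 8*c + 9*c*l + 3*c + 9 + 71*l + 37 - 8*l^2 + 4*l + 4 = -c^2 + c*(9*l - 5) - 8*l^2 + 75*l + 50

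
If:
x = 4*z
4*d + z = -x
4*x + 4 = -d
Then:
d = 20/59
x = -64/59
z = -16/59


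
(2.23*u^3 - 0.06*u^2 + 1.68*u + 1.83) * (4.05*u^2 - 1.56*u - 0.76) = 9.0315*u^5 - 3.7218*u^4 + 5.2028*u^3 + 4.8363*u^2 - 4.1316*u - 1.3908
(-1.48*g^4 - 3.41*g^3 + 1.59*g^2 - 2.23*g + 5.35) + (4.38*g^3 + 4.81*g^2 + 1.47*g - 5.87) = -1.48*g^4 + 0.97*g^3 + 6.4*g^2 - 0.76*g - 0.52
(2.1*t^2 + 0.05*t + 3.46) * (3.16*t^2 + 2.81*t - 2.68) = 6.636*t^4 + 6.059*t^3 + 5.4461*t^2 + 9.5886*t - 9.2728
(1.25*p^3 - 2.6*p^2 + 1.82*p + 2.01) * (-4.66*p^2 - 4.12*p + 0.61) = -5.825*p^5 + 6.966*p^4 + 2.9933*p^3 - 18.451*p^2 - 7.171*p + 1.2261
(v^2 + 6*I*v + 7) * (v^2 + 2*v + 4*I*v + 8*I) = v^4 + 2*v^3 + 10*I*v^3 - 17*v^2 + 20*I*v^2 - 34*v + 28*I*v + 56*I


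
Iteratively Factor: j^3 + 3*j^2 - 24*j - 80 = (j + 4)*(j^2 - j - 20) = (j - 5)*(j + 4)*(j + 4)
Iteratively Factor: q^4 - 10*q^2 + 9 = (q + 3)*(q^3 - 3*q^2 - q + 3) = (q + 1)*(q + 3)*(q^2 - 4*q + 3) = (q - 3)*(q + 1)*(q + 3)*(q - 1)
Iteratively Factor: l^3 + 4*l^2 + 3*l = (l + 3)*(l^2 + l) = l*(l + 3)*(l + 1)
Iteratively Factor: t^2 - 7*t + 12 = (t - 3)*(t - 4)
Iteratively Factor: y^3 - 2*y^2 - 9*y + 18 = (y - 3)*(y^2 + y - 6) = (y - 3)*(y - 2)*(y + 3)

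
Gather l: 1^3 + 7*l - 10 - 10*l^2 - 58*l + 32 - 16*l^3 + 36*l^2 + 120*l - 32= -16*l^3 + 26*l^2 + 69*l - 9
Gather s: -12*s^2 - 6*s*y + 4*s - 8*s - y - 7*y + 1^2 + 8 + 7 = -12*s^2 + s*(-6*y - 4) - 8*y + 16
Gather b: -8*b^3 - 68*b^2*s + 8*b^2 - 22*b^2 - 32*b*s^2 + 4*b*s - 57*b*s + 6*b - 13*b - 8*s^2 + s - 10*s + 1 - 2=-8*b^3 + b^2*(-68*s - 14) + b*(-32*s^2 - 53*s - 7) - 8*s^2 - 9*s - 1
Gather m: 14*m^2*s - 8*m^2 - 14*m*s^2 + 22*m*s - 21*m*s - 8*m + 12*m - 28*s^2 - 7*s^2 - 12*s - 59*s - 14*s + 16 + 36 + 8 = m^2*(14*s - 8) + m*(-14*s^2 + s + 4) - 35*s^2 - 85*s + 60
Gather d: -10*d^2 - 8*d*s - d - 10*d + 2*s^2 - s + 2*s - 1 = -10*d^2 + d*(-8*s - 11) + 2*s^2 + s - 1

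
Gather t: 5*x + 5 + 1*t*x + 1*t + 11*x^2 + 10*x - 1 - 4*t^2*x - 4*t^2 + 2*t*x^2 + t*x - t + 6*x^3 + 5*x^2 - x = t^2*(-4*x - 4) + t*(2*x^2 + 2*x) + 6*x^3 + 16*x^2 + 14*x + 4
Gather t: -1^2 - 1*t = -t - 1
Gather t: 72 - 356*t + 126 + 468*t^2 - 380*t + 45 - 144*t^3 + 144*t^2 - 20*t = -144*t^3 + 612*t^2 - 756*t + 243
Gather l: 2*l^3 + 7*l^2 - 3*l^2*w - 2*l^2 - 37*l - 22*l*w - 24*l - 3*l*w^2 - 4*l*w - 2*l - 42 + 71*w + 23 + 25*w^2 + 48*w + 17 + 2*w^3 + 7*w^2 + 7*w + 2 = 2*l^3 + l^2*(5 - 3*w) + l*(-3*w^2 - 26*w - 63) + 2*w^3 + 32*w^2 + 126*w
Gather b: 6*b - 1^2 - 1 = 6*b - 2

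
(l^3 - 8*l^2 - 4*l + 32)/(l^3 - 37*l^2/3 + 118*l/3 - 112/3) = 3*(l + 2)/(3*l - 7)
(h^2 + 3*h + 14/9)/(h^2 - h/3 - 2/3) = (h + 7/3)/(h - 1)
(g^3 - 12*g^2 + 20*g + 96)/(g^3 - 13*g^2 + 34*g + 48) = (g + 2)/(g + 1)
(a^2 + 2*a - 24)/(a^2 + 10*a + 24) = (a - 4)/(a + 4)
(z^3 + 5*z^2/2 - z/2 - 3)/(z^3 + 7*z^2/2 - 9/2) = (z + 2)/(z + 3)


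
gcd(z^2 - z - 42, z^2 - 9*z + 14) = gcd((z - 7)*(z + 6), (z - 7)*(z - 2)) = z - 7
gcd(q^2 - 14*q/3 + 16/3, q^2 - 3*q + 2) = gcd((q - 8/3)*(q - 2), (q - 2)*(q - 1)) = q - 2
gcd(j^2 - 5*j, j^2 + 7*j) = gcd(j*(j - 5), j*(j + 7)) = j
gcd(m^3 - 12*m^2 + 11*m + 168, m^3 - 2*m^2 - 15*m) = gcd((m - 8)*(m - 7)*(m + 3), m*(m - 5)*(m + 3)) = m + 3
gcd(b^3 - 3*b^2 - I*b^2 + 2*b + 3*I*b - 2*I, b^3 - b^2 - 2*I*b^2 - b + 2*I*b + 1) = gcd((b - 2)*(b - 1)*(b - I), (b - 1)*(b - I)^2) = b^2 + b*(-1 - I) + I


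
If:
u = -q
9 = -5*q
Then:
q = -9/5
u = 9/5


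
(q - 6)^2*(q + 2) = q^3 - 10*q^2 + 12*q + 72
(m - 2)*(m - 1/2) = m^2 - 5*m/2 + 1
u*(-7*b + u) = -7*b*u + u^2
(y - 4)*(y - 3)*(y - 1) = y^3 - 8*y^2 + 19*y - 12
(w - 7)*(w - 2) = w^2 - 9*w + 14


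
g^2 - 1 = (g - 1)*(g + 1)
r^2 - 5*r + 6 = (r - 3)*(r - 2)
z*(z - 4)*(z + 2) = z^3 - 2*z^2 - 8*z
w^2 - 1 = (w - 1)*(w + 1)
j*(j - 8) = j^2 - 8*j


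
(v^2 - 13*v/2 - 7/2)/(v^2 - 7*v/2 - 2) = (v - 7)/(v - 4)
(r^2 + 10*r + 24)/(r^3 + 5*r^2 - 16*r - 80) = (r + 6)/(r^2 + r - 20)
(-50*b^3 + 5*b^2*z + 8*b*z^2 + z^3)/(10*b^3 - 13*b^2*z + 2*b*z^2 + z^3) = (5*b + z)/(-b + z)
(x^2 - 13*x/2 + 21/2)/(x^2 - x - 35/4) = 2*(x - 3)/(2*x + 5)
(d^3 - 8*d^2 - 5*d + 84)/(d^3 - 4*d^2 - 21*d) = (d - 4)/d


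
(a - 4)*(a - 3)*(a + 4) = a^3 - 3*a^2 - 16*a + 48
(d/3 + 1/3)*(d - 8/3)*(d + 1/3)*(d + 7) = d^4/3 + 17*d^3/9 - 113*d^2/27 - 211*d/27 - 56/27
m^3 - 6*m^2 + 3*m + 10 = (m - 5)*(m - 2)*(m + 1)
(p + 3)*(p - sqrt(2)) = p^2 - sqrt(2)*p + 3*p - 3*sqrt(2)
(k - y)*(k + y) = k^2 - y^2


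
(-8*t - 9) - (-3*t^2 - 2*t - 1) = 3*t^2 - 6*t - 8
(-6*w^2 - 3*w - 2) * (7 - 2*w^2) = 12*w^4 + 6*w^3 - 38*w^2 - 21*w - 14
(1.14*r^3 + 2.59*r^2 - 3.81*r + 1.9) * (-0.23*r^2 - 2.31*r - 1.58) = -0.2622*r^5 - 3.2291*r^4 - 6.9078*r^3 + 4.2719*r^2 + 1.6308*r - 3.002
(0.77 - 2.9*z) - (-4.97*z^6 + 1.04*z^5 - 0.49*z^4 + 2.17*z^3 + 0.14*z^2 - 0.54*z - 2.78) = 4.97*z^6 - 1.04*z^5 + 0.49*z^4 - 2.17*z^3 - 0.14*z^2 - 2.36*z + 3.55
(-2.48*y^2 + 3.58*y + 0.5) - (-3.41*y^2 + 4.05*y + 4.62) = 0.93*y^2 - 0.47*y - 4.12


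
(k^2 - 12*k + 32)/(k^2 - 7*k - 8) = (k - 4)/(k + 1)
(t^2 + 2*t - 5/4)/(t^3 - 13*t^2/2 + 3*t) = (t + 5/2)/(t*(t - 6))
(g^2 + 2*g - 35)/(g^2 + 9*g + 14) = (g - 5)/(g + 2)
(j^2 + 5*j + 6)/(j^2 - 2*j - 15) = (j + 2)/(j - 5)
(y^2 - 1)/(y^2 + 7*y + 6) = (y - 1)/(y + 6)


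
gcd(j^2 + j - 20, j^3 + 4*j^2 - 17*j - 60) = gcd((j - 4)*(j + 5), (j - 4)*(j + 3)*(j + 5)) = j^2 + j - 20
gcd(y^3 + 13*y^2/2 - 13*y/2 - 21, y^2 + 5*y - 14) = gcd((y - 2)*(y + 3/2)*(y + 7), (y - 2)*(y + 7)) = y^2 + 5*y - 14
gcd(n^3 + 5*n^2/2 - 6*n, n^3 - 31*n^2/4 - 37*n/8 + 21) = n - 3/2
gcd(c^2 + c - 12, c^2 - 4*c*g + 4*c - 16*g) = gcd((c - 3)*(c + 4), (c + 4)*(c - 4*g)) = c + 4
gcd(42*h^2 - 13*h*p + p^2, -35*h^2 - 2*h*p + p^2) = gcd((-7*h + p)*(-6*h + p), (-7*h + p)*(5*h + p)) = -7*h + p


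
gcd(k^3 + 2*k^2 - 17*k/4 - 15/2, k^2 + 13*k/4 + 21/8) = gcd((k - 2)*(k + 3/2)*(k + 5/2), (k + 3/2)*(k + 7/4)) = k + 3/2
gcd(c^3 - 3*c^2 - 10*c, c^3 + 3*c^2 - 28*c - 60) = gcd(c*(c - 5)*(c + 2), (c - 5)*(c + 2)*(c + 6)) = c^2 - 3*c - 10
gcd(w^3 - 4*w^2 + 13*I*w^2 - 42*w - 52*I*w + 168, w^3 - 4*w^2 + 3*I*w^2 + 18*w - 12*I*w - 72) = w^2 + w*(-4 + 6*I) - 24*I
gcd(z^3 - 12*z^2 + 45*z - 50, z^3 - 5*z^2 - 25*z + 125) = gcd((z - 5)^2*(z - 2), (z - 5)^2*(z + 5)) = z^2 - 10*z + 25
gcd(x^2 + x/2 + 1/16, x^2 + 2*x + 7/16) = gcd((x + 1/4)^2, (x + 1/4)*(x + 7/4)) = x + 1/4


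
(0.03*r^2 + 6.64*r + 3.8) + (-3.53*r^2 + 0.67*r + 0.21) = -3.5*r^2 + 7.31*r + 4.01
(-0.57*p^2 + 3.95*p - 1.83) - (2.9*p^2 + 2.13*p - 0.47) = -3.47*p^2 + 1.82*p - 1.36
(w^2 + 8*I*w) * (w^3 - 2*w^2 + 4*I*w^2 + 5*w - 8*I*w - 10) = w^5 - 2*w^4 + 12*I*w^4 - 27*w^3 - 24*I*w^3 + 54*w^2 + 40*I*w^2 - 80*I*w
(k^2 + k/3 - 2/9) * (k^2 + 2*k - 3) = k^4 + 7*k^3/3 - 23*k^2/9 - 13*k/9 + 2/3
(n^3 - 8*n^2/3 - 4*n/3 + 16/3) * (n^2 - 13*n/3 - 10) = n^5 - 7*n^4 + 2*n^3/9 + 340*n^2/9 - 88*n/9 - 160/3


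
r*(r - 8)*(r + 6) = r^3 - 2*r^2 - 48*r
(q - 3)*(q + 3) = q^2 - 9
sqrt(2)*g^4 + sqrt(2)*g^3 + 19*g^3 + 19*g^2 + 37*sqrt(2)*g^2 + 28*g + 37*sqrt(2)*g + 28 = (g + 1)*(g + 2*sqrt(2))*(g + 7*sqrt(2))*(sqrt(2)*g + 1)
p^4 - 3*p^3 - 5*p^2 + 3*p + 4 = (p - 4)*(p - 1)*(p + 1)^2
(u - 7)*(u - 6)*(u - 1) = u^3 - 14*u^2 + 55*u - 42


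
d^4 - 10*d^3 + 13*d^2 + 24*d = d*(d - 8)*(d - 3)*(d + 1)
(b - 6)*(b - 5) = b^2 - 11*b + 30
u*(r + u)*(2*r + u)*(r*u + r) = 2*r^3*u^2 + 2*r^3*u + 3*r^2*u^3 + 3*r^2*u^2 + r*u^4 + r*u^3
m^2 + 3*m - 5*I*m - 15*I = (m + 3)*(m - 5*I)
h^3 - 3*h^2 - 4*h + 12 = (h - 3)*(h - 2)*(h + 2)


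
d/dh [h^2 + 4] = 2*h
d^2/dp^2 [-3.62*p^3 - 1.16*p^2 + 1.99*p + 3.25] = -21.72*p - 2.32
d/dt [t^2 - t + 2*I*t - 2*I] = 2*t - 1 + 2*I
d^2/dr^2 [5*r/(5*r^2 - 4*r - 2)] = 10*(-4*r*(5*r - 2)^2 + (4 - 15*r)*(-5*r^2 + 4*r + 2))/(-5*r^2 + 4*r + 2)^3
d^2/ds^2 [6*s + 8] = 0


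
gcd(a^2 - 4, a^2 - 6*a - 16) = a + 2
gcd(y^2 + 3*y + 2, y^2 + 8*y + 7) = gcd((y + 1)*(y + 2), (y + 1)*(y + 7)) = y + 1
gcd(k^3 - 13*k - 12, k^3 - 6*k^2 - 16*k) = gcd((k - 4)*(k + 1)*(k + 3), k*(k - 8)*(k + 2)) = 1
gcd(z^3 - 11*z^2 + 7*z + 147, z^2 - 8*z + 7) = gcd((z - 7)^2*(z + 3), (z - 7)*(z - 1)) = z - 7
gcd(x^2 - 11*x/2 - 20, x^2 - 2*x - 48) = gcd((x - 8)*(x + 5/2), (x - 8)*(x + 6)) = x - 8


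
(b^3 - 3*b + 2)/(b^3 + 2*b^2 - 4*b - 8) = (b^2 - 2*b + 1)/(b^2 - 4)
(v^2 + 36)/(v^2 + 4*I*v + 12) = (v - 6*I)/(v - 2*I)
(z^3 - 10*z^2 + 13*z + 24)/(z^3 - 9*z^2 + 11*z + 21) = (z - 8)/(z - 7)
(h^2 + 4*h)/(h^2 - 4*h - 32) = h/(h - 8)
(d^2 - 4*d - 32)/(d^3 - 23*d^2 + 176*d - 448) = (d + 4)/(d^2 - 15*d + 56)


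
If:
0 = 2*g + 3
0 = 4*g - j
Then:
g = -3/2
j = -6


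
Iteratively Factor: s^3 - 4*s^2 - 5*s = (s - 5)*(s^2 + s) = (s - 5)*(s + 1)*(s)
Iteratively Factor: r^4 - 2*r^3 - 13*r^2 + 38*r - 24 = (r - 3)*(r^3 + r^2 - 10*r + 8) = (r - 3)*(r + 4)*(r^2 - 3*r + 2) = (r - 3)*(r - 2)*(r + 4)*(r - 1)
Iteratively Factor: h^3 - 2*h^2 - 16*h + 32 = (h - 4)*(h^2 + 2*h - 8) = (h - 4)*(h - 2)*(h + 4)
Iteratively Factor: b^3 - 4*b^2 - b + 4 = (b + 1)*(b^2 - 5*b + 4) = (b - 4)*(b + 1)*(b - 1)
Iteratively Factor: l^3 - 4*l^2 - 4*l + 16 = (l + 2)*(l^2 - 6*l + 8) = (l - 2)*(l + 2)*(l - 4)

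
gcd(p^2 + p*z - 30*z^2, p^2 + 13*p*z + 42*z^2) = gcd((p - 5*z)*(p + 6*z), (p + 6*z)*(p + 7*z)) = p + 6*z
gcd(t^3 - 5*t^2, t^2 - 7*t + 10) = t - 5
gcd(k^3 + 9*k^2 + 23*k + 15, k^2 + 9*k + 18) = k + 3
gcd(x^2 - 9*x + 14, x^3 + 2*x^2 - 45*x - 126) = x - 7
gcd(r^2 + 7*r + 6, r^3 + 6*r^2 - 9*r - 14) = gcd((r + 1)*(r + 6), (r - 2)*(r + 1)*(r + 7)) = r + 1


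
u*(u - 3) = u^2 - 3*u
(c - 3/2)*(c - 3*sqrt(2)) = c^2 - 3*sqrt(2)*c - 3*c/2 + 9*sqrt(2)/2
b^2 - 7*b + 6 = (b - 6)*(b - 1)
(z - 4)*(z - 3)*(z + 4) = z^3 - 3*z^2 - 16*z + 48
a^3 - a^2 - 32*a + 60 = (a - 5)*(a - 2)*(a + 6)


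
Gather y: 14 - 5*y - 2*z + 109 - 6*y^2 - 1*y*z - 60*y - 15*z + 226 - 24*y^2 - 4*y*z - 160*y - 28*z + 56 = -30*y^2 + y*(-5*z - 225) - 45*z + 405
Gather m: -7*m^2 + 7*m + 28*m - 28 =-7*m^2 + 35*m - 28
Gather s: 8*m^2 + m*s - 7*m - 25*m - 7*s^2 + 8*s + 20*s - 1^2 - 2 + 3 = 8*m^2 - 32*m - 7*s^2 + s*(m + 28)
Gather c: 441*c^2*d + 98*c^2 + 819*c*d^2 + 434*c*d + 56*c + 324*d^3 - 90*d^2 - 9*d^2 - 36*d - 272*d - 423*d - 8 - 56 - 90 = c^2*(441*d + 98) + c*(819*d^2 + 434*d + 56) + 324*d^3 - 99*d^2 - 731*d - 154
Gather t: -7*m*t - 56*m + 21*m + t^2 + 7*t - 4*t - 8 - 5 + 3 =-35*m + t^2 + t*(3 - 7*m) - 10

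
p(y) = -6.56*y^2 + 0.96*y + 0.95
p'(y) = 0.96 - 13.12*y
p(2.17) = -27.86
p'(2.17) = -27.51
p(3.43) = -72.93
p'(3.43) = -44.04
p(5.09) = -164.12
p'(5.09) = -65.82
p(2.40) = -34.53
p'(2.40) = -30.53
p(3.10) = -59.12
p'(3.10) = -39.71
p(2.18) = -28.13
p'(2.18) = -27.64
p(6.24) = -248.49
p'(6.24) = -80.91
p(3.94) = -97.10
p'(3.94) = -50.73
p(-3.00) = -60.97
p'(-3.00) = 40.32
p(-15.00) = -1489.45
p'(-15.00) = 197.76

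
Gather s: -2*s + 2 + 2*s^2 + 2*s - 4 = 2*s^2 - 2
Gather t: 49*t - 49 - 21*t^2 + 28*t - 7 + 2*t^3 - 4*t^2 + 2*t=2*t^3 - 25*t^2 + 79*t - 56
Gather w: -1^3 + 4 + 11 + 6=20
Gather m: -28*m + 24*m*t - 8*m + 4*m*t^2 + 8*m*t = m*(4*t^2 + 32*t - 36)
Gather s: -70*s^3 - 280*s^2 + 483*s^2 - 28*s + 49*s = -70*s^3 + 203*s^2 + 21*s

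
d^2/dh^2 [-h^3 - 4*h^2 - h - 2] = -6*h - 8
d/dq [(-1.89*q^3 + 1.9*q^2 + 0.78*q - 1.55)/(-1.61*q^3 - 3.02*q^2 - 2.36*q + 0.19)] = (8.7668*q^4 + 11.4324*q^3 - 10.6922*q^2 - 8.64*q - 3.5098)/(2.5921*q^6 + 9.7244*q^5 + 16.7196*q^4 + 13.6426*q^3 + 4.422*q^2 - 0.8968*q + 0.0361)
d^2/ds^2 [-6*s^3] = -36*s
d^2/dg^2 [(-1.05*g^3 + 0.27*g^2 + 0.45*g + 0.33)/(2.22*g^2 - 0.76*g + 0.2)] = (7.105427357601e-15*g^5 - 3.5527136788005e-15*g^4 + 5.066088*g^3 + 9.996552*g^2 - 4.791456*g + 0.246576)/(10.941048*g^6 - 11.236752*g^5 + 6.803856*g^4 - 2.463616*g^3 + 0.61296*g^2 - 0.0912*g + 0.008)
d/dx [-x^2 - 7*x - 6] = -2*x - 7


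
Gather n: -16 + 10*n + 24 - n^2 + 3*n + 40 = -n^2 + 13*n + 48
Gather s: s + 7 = s + 7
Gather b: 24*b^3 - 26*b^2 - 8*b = 24*b^3 - 26*b^2 - 8*b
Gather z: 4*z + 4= 4*z + 4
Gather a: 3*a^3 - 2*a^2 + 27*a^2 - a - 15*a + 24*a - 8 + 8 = 3*a^3 + 25*a^2 + 8*a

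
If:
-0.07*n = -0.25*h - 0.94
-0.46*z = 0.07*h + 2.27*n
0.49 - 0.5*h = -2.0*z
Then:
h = -3.66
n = 0.35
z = -1.16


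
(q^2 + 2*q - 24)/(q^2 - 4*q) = (q + 6)/q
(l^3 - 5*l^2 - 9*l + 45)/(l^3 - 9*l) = (l - 5)/l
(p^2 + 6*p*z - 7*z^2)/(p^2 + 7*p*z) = (p - z)/p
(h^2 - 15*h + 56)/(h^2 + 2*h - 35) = (h^2 - 15*h + 56)/(h^2 + 2*h - 35)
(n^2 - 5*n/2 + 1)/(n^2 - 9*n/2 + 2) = (n - 2)/(n - 4)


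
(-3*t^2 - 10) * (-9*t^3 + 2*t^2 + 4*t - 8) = 27*t^5 - 6*t^4 + 78*t^3 + 4*t^2 - 40*t + 80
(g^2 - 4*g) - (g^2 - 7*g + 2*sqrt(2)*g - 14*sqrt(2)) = -2*sqrt(2)*g + 3*g + 14*sqrt(2)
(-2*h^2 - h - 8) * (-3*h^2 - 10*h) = 6*h^4 + 23*h^3 + 34*h^2 + 80*h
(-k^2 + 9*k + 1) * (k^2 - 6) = -k^4 + 9*k^3 + 7*k^2 - 54*k - 6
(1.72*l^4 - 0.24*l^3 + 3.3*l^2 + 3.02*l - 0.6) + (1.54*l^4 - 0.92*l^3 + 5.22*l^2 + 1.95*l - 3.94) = 3.26*l^4 - 1.16*l^3 + 8.52*l^2 + 4.97*l - 4.54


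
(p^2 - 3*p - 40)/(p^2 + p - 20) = (p - 8)/(p - 4)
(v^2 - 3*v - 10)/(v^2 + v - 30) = (v + 2)/(v + 6)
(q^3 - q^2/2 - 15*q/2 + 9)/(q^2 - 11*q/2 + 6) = (q^2 + q - 6)/(q - 4)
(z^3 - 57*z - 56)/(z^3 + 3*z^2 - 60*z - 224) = (z + 1)/(z + 4)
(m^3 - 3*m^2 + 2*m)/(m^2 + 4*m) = (m^2 - 3*m + 2)/(m + 4)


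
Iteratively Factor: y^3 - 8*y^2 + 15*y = (y - 5)*(y^2 - 3*y) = (y - 5)*(y - 3)*(y)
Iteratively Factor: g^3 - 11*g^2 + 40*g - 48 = (g - 4)*(g^2 - 7*g + 12) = (g - 4)^2*(g - 3)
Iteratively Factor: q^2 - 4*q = (q)*(q - 4)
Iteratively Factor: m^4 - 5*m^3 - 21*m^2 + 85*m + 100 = (m - 5)*(m^3 - 21*m - 20) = (m - 5)*(m + 1)*(m^2 - m - 20) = (m - 5)^2*(m + 1)*(m + 4)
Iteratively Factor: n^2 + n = (n + 1)*(n)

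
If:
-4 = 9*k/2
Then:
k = -8/9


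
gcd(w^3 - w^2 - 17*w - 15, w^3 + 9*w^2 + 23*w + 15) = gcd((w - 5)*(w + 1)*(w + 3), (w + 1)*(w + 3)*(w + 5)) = w^2 + 4*w + 3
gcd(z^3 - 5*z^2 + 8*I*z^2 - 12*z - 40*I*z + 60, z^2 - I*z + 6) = z + 2*I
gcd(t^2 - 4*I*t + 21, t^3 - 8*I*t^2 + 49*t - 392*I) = t - 7*I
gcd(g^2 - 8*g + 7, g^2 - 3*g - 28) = g - 7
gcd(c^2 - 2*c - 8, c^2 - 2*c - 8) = c^2 - 2*c - 8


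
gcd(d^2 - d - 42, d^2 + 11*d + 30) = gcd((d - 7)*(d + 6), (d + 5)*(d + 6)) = d + 6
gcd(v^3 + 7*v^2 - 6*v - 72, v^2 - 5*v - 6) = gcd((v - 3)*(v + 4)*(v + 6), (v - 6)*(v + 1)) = 1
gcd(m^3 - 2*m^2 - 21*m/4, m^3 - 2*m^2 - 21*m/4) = m^3 - 2*m^2 - 21*m/4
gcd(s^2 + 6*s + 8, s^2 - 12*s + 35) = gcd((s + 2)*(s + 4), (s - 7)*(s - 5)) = 1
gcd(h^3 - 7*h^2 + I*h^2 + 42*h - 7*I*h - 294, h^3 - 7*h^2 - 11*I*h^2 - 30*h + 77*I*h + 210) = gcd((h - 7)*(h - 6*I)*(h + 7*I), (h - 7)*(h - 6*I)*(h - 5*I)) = h^2 + h*(-7 - 6*I) + 42*I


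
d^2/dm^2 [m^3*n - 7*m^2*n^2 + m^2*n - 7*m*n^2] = 2*n*(3*m - 7*n + 1)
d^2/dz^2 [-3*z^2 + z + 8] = -6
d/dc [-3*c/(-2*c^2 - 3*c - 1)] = 3*(1 - 2*c^2)/(4*c^4 + 12*c^3 + 13*c^2 + 6*c + 1)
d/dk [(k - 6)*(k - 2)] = 2*k - 8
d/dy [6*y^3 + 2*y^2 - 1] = 2*y*(9*y + 2)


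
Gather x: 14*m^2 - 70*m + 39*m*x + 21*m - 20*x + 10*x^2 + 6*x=14*m^2 - 49*m + 10*x^2 + x*(39*m - 14)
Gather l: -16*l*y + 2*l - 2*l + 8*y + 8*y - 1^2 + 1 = -16*l*y + 16*y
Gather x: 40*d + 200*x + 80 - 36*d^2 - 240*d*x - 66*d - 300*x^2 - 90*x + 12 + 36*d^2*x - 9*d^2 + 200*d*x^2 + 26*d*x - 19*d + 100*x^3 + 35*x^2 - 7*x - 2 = -45*d^2 - 45*d + 100*x^3 + x^2*(200*d - 265) + x*(36*d^2 - 214*d + 103) + 90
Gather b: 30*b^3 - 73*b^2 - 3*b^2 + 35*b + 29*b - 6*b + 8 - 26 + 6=30*b^3 - 76*b^2 + 58*b - 12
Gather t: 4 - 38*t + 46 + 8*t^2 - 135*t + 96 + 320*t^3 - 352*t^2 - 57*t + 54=320*t^3 - 344*t^2 - 230*t + 200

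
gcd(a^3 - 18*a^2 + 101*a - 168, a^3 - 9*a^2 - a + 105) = a - 7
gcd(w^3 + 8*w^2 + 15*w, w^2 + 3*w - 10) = w + 5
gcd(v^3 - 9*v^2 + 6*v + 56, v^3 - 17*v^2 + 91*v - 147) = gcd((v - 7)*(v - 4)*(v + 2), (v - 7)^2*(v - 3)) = v - 7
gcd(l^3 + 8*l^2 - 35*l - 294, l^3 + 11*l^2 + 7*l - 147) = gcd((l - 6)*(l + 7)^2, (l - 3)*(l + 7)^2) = l^2 + 14*l + 49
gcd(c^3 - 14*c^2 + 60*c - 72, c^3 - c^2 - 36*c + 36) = c - 6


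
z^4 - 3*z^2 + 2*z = z*(z - 1)^2*(z + 2)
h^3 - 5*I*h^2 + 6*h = h*(h - 6*I)*(h + I)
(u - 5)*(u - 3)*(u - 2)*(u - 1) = u^4 - 11*u^3 + 41*u^2 - 61*u + 30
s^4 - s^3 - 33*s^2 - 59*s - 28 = (s - 7)*(s + 1)^2*(s + 4)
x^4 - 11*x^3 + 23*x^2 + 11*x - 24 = (x - 8)*(x - 3)*(x - 1)*(x + 1)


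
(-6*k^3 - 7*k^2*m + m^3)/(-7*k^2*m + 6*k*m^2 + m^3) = (-6*k^3 - 7*k^2*m + m^3)/(m*(-7*k^2 + 6*k*m + m^2))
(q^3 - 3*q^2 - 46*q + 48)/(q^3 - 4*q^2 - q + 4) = (q^2 - 2*q - 48)/(q^2 - 3*q - 4)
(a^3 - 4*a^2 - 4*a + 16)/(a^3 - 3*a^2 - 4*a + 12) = (a - 4)/(a - 3)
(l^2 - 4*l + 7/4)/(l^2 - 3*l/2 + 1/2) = (l - 7/2)/(l - 1)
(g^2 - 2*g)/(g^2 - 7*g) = (g - 2)/(g - 7)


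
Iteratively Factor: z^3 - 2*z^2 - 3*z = (z)*(z^2 - 2*z - 3) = z*(z + 1)*(z - 3)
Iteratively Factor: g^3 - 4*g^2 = (g - 4)*(g^2) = g*(g - 4)*(g)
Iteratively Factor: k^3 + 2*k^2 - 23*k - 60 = (k + 3)*(k^2 - k - 20) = (k + 3)*(k + 4)*(k - 5)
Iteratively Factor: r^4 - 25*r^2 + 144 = (r + 4)*(r^3 - 4*r^2 - 9*r + 36) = (r + 3)*(r + 4)*(r^2 - 7*r + 12) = (r - 4)*(r + 3)*(r + 4)*(r - 3)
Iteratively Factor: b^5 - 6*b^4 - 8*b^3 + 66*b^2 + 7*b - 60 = (b - 4)*(b^4 - 2*b^3 - 16*b^2 + 2*b + 15) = (b - 5)*(b - 4)*(b^3 + 3*b^2 - b - 3) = (b - 5)*(b - 4)*(b - 1)*(b^2 + 4*b + 3) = (b - 5)*(b - 4)*(b - 1)*(b + 3)*(b + 1)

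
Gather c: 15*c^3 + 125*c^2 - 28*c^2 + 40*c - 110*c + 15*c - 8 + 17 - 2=15*c^3 + 97*c^2 - 55*c + 7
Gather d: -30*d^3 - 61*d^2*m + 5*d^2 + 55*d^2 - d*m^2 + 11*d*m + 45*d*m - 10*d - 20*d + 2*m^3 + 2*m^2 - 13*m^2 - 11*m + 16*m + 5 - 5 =-30*d^3 + d^2*(60 - 61*m) + d*(-m^2 + 56*m - 30) + 2*m^3 - 11*m^2 + 5*m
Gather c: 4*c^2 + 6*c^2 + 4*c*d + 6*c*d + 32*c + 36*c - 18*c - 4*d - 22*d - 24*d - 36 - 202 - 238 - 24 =10*c^2 + c*(10*d + 50) - 50*d - 500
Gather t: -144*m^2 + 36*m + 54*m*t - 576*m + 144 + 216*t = -144*m^2 - 540*m + t*(54*m + 216) + 144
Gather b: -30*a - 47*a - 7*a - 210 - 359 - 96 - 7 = -84*a - 672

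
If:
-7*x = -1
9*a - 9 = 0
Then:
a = 1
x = 1/7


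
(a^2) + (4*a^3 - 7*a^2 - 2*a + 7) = 4*a^3 - 6*a^2 - 2*a + 7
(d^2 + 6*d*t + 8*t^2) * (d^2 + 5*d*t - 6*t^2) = d^4 + 11*d^3*t + 32*d^2*t^2 + 4*d*t^3 - 48*t^4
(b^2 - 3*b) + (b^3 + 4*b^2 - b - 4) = b^3 + 5*b^2 - 4*b - 4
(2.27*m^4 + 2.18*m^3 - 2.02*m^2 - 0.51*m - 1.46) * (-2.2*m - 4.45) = -4.994*m^5 - 14.8975*m^4 - 5.257*m^3 + 10.111*m^2 + 5.4815*m + 6.497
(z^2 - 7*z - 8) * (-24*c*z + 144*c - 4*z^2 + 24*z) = -24*c*z^3 + 312*c*z^2 - 816*c*z - 1152*c - 4*z^4 + 52*z^3 - 136*z^2 - 192*z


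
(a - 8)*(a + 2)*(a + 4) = a^3 - 2*a^2 - 40*a - 64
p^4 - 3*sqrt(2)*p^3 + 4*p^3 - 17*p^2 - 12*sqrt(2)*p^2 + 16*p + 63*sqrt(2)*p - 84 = (p - 3)*(p + 7)*(p - 2*sqrt(2))*(p - sqrt(2))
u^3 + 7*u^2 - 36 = (u - 2)*(u + 3)*(u + 6)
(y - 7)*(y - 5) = y^2 - 12*y + 35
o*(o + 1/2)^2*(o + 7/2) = o^4 + 9*o^3/2 + 15*o^2/4 + 7*o/8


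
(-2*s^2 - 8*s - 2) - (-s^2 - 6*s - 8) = -s^2 - 2*s + 6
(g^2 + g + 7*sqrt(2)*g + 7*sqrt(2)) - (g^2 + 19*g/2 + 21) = -17*g/2 + 7*sqrt(2)*g - 21 + 7*sqrt(2)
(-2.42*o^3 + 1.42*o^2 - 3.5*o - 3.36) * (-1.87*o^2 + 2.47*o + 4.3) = 4.5254*o^5 - 8.6328*o^4 - 0.353599999999998*o^3 + 3.7442*o^2 - 23.3492*o - 14.448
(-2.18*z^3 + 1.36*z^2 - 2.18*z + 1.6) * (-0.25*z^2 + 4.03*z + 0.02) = 0.545*z^5 - 9.1254*z^4 + 5.9822*z^3 - 9.1582*z^2 + 6.4044*z + 0.032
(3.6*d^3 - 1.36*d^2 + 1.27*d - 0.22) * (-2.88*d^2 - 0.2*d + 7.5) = -10.368*d^5 + 3.1968*d^4 + 23.6144*d^3 - 9.8204*d^2 + 9.569*d - 1.65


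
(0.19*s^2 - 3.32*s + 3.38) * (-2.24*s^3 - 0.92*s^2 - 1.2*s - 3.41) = -0.4256*s^5 + 7.262*s^4 - 4.7448*s^3 + 0.2265*s^2 + 7.2652*s - 11.5258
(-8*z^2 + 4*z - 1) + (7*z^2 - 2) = -z^2 + 4*z - 3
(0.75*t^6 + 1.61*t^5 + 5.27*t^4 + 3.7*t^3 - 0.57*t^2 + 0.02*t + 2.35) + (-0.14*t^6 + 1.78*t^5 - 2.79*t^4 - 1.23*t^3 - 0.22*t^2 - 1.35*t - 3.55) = 0.61*t^6 + 3.39*t^5 + 2.48*t^4 + 2.47*t^3 - 0.79*t^2 - 1.33*t - 1.2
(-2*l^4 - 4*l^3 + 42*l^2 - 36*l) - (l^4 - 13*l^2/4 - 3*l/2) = -3*l^4 - 4*l^3 + 181*l^2/4 - 69*l/2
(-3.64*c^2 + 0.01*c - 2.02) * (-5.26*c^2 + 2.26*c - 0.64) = 19.1464*c^4 - 8.279*c^3 + 12.9774*c^2 - 4.5716*c + 1.2928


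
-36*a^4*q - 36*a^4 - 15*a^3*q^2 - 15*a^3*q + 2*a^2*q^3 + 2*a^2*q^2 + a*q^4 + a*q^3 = (-4*a + q)*(3*a + q)^2*(a*q + a)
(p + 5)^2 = p^2 + 10*p + 25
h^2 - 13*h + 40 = (h - 8)*(h - 5)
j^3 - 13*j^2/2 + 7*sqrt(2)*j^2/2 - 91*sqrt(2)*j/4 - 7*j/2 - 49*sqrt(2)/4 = (j - 7)*(j + 1/2)*(j + 7*sqrt(2)/2)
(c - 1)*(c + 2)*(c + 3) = c^3 + 4*c^2 + c - 6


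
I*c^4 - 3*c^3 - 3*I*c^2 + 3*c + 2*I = (c + 1)*(c + I)*(c + 2*I)*(I*c - I)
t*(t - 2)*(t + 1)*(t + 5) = t^4 + 4*t^3 - 7*t^2 - 10*t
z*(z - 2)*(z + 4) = z^3 + 2*z^2 - 8*z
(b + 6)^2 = b^2 + 12*b + 36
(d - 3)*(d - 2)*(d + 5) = d^3 - 19*d + 30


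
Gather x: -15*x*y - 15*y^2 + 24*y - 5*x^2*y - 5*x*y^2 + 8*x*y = -5*x^2*y + x*(-5*y^2 - 7*y) - 15*y^2 + 24*y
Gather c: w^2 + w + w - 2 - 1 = w^2 + 2*w - 3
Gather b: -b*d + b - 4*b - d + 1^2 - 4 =b*(-d - 3) - d - 3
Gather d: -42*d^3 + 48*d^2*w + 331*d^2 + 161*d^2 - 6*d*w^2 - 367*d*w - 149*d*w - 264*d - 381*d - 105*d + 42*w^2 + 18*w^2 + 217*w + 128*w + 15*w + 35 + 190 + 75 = -42*d^3 + d^2*(48*w + 492) + d*(-6*w^2 - 516*w - 750) + 60*w^2 + 360*w + 300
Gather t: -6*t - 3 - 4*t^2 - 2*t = -4*t^2 - 8*t - 3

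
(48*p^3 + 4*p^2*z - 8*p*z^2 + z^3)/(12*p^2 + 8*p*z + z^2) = (24*p^2 - 10*p*z + z^2)/(6*p + z)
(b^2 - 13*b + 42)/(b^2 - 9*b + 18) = (b - 7)/(b - 3)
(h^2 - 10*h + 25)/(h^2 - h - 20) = (h - 5)/(h + 4)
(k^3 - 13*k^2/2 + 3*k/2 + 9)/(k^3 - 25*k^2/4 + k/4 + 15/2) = 2*(2*k - 3)/(4*k - 5)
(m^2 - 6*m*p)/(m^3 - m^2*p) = (m - 6*p)/(m*(m - p))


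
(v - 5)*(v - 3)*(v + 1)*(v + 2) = v^4 - 5*v^3 - 7*v^2 + 29*v + 30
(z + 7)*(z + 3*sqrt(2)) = z^2 + 3*sqrt(2)*z + 7*z + 21*sqrt(2)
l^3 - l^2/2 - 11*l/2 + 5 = (l - 2)*(l - 1)*(l + 5/2)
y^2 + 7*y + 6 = (y + 1)*(y + 6)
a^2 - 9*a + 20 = (a - 5)*(a - 4)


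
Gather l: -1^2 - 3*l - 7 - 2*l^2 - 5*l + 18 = -2*l^2 - 8*l + 10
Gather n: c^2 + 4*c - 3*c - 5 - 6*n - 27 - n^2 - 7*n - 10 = c^2 + c - n^2 - 13*n - 42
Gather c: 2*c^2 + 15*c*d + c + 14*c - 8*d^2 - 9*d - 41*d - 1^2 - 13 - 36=2*c^2 + c*(15*d + 15) - 8*d^2 - 50*d - 50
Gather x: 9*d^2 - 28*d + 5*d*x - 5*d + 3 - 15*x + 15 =9*d^2 - 33*d + x*(5*d - 15) + 18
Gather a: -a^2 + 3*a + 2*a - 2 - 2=-a^2 + 5*a - 4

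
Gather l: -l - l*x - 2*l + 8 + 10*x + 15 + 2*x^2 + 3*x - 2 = l*(-x - 3) + 2*x^2 + 13*x + 21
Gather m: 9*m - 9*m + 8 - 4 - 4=0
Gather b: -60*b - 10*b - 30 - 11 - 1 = -70*b - 42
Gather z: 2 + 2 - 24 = -20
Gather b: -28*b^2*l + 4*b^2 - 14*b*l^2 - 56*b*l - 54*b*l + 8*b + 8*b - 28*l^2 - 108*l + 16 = b^2*(4 - 28*l) + b*(-14*l^2 - 110*l + 16) - 28*l^2 - 108*l + 16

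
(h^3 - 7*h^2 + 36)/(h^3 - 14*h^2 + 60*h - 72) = (h^2 - h - 6)/(h^2 - 8*h + 12)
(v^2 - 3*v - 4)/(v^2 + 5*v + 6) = (v^2 - 3*v - 4)/(v^2 + 5*v + 6)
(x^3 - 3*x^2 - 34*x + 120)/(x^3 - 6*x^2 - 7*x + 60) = (x + 6)/(x + 3)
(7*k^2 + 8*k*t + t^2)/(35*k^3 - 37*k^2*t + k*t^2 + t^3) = (k + t)/(5*k^2 - 6*k*t + t^2)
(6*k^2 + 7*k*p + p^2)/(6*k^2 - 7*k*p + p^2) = (6*k^2 + 7*k*p + p^2)/(6*k^2 - 7*k*p + p^2)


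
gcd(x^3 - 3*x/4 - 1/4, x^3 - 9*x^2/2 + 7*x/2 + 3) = x + 1/2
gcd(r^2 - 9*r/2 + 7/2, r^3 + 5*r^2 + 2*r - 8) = r - 1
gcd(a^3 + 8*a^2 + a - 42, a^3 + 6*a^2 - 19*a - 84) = a^2 + 10*a + 21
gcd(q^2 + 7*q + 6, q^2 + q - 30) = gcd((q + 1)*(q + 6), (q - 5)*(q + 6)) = q + 6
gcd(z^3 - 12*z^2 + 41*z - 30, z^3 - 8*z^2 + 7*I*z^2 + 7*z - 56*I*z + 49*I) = z - 1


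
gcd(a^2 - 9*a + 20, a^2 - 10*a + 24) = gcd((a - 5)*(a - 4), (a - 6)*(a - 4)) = a - 4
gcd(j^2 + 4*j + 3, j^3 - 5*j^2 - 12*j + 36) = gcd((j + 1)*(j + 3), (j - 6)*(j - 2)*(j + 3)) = j + 3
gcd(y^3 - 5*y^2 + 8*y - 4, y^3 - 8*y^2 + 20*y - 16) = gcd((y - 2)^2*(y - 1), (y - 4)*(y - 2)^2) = y^2 - 4*y + 4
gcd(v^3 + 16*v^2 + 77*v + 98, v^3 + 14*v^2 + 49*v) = v^2 + 14*v + 49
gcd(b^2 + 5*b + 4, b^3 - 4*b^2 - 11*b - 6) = b + 1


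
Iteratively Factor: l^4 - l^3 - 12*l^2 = (l + 3)*(l^3 - 4*l^2) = l*(l + 3)*(l^2 - 4*l) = l*(l - 4)*(l + 3)*(l)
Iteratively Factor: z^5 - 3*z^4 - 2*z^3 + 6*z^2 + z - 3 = (z + 1)*(z^4 - 4*z^3 + 2*z^2 + 4*z - 3) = (z - 3)*(z + 1)*(z^3 - z^2 - z + 1) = (z - 3)*(z + 1)^2*(z^2 - 2*z + 1) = (z - 3)*(z - 1)*(z + 1)^2*(z - 1)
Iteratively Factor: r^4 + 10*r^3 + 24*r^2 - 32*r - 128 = (r - 2)*(r^3 + 12*r^2 + 48*r + 64) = (r - 2)*(r + 4)*(r^2 + 8*r + 16) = (r - 2)*(r + 4)^2*(r + 4)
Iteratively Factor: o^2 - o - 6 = (o - 3)*(o + 2)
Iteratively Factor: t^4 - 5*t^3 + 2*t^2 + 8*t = (t - 4)*(t^3 - t^2 - 2*t) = (t - 4)*(t - 2)*(t^2 + t) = (t - 4)*(t - 2)*(t + 1)*(t)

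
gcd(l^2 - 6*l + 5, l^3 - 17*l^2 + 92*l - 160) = l - 5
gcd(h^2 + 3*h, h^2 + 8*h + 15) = h + 3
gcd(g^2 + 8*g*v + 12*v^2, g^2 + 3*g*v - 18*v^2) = g + 6*v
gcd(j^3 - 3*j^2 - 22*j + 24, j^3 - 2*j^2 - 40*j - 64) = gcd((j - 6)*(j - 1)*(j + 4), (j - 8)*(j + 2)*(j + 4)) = j + 4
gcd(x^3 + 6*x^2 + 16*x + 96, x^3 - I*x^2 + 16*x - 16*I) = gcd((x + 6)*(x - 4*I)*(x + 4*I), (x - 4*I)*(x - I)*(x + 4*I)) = x^2 + 16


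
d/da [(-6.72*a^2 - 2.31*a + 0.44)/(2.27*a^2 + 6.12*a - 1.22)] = (-35.8827*a^2 + 14.3992*a + 0.1254)/(5.1529*a^4 + 27.7848*a^3 + 31.9156*a^2 - 14.9328*a + 1.4884)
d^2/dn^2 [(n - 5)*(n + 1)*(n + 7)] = 6*n + 6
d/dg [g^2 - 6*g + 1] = 2*g - 6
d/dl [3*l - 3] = 3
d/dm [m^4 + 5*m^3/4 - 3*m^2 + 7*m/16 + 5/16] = 4*m^3 + 15*m^2/4 - 6*m + 7/16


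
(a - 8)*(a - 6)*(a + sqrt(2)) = a^3 - 14*a^2 + sqrt(2)*a^2 - 14*sqrt(2)*a + 48*a + 48*sqrt(2)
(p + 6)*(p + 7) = p^2 + 13*p + 42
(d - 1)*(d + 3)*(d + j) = d^3 + d^2*j + 2*d^2 + 2*d*j - 3*d - 3*j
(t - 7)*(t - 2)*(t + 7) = t^3 - 2*t^2 - 49*t + 98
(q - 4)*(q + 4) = q^2 - 16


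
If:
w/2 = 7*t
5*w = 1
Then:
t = 1/70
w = 1/5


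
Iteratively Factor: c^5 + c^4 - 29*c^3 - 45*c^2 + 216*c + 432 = (c + 3)*(c^4 - 2*c^3 - 23*c^2 + 24*c + 144) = (c - 4)*(c + 3)*(c^3 + 2*c^2 - 15*c - 36) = (c - 4)*(c + 3)^2*(c^2 - c - 12) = (c - 4)*(c + 3)^3*(c - 4)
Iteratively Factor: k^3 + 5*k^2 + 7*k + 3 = (k + 3)*(k^2 + 2*k + 1) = (k + 1)*(k + 3)*(k + 1)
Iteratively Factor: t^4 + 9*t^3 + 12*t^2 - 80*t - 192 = (t + 4)*(t^3 + 5*t^2 - 8*t - 48) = (t - 3)*(t + 4)*(t^2 + 8*t + 16) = (t - 3)*(t + 4)^2*(t + 4)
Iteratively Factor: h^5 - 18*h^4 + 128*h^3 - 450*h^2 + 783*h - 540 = (h - 4)*(h^4 - 14*h^3 + 72*h^2 - 162*h + 135) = (h - 5)*(h - 4)*(h^3 - 9*h^2 + 27*h - 27) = (h - 5)*(h - 4)*(h - 3)*(h^2 - 6*h + 9) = (h - 5)*(h - 4)*(h - 3)^2*(h - 3)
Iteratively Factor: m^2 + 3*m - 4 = (m - 1)*(m + 4)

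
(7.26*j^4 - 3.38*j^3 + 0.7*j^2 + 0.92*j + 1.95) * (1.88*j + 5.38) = 13.6488*j^5 + 32.7044*j^4 - 16.8684*j^3 + 5.4956*j^2 + 8.6156*j + 10.491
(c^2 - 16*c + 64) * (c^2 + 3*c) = c^4 - 13*c^3 + 16*c^2 + 192*c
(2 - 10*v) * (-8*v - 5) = 80*v^2 + 34*v - 10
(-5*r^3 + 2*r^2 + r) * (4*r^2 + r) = -20*r^5 + 3*r^4 + 6*r^3 + r^2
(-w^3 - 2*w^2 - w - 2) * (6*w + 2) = -6*w^4 - 14*w^3 - 10*w^2 - 14*w - 4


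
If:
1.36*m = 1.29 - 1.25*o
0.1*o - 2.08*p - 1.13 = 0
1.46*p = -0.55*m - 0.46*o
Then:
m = -9.16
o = 11.00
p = -0.01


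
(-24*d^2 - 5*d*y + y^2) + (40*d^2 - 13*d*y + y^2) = 16*d^2 - 18*d*y + 2*y^2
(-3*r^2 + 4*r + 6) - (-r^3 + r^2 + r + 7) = r^3 - 4*r^2 + 3*r - 1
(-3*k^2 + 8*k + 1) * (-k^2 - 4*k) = 3*k^4 + 4*k^3 - 33*k^2 - 4*k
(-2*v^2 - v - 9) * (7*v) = -14*v^3 - 7*v^2 - 63*v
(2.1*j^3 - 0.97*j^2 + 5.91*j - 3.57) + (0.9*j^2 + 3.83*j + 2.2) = 2.1*j^3 - 0.07*j^2 + 9.74*j - 1.37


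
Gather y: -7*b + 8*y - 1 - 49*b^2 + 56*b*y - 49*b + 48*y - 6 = -49*b^2 - 56*b + y*(56*b + 56) - 7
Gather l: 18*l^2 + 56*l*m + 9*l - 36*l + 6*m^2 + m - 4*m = 18*l^2 + l*(56*m - 27) + 6*m^2 - 3*m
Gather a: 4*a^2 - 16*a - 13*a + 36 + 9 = 4*a^2 - 29*a + 45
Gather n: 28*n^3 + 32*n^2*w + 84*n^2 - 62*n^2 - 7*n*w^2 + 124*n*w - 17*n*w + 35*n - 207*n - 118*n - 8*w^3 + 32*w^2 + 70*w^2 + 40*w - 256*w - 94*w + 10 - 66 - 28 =28*n^3 + n^2*(32*w + 22) + n*(-7*w^2 + 107*w - 290) - 8*w^3 + 102*w^2 - 310*w - 84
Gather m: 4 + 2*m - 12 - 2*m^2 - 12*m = -2*m^2 - 10*m - 8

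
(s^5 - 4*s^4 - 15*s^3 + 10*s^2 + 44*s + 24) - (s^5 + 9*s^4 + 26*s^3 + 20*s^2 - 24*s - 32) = -13*s^4 - 41*s^3 - 10*s^2 + 68*s + 56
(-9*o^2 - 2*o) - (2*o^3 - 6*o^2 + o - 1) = -2*o^3 - 3*o^2 - 3*o + 1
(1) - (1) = 0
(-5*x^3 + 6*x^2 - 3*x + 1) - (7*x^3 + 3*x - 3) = -12*x^3 + 6*x^2 - 6*x + 4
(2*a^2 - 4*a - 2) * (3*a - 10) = 6*a^3 - 32*a^2 + 34*a + 20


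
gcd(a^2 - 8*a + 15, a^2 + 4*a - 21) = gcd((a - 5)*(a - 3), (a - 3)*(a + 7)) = a - 3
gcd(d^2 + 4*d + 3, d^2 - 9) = d + 3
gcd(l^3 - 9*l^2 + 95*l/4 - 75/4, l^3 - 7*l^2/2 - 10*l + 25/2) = l - 5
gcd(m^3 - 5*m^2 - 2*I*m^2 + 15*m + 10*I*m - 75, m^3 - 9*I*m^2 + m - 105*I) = m^2 - 2*I*m + 15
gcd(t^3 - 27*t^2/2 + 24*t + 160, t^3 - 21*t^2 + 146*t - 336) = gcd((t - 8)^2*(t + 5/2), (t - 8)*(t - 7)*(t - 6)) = t - 8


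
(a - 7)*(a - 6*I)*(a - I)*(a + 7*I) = a^4 - 7*a^3 + 43*a^2 - 301*a - 42*I*a + 294*I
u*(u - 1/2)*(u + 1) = u^3 + u^2/2 - u/2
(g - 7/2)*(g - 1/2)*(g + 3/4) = g^3 - 13*g^2/4 - 5*g/4 + 21/16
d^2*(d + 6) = d^3 + 6*d^2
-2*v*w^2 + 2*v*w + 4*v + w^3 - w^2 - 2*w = (-2*v + w)*(w - 2)*(w + 1)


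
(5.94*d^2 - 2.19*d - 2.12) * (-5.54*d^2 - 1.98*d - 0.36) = -32.9076*d^4 + 0.3714*d^3 + 13.9426*d^2 + 4.986*d + 0.7632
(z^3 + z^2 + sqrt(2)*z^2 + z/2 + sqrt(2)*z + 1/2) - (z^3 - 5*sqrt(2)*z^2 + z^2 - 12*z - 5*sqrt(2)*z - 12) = 6*sqrt(2)*z^2 + 6*sqrt(2)*z + 25*z/2 + 25/2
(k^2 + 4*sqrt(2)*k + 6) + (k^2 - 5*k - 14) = 2*k^2 - 5*k + 4*sqrt(2)*k - 8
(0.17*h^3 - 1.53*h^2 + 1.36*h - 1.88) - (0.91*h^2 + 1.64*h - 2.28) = 0.17*h^3 - 2.44*h^2 - 0.28*h + 0.4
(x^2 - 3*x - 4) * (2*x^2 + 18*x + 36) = 2*x^4 + 12*x^3 - 26*x^2 - 180*x - 144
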